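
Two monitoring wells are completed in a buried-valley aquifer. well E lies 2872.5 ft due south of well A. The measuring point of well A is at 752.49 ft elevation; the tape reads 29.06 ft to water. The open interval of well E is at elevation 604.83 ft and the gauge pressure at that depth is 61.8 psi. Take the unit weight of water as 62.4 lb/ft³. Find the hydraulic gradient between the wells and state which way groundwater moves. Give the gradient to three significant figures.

i ≈ 0.00836; groundwater flows toward the north

Total head at well A: h = 752.49 − 29.06 = 723.43 ft.
Pressure head at well E: ψ = 144·P/γ = 144 × 61.8 / 62.4 = 142.62 ft.
Total head at well E: h = z + ψ = 604.83 + 142.62 = 747.45 ft.
Head difference: h(well A) − h(well E) = 723.43 − 747.45 = -24.02 ft.
Hydraulic gradient: i = |Δh| / L = 24.02 / 2872.5 = 0.00836.
Flow is from higher to lower head: from well E toward well A, i.e. toward the north.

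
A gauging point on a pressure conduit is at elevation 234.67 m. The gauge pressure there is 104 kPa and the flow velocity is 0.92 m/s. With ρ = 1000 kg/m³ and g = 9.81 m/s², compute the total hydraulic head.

h ≈ 245.31 m

Pressure head ψ = P/(ρg) = 104×1000 / (1000 × 9.81) = 10.60 m.
Velocity head = v²/(2g) = 0.92² / (2 × 9.81) = 0.043 m.
h = z + ψ + v²/(2g) = 234.67 + 10.60 + 0.043 = 245.31 m.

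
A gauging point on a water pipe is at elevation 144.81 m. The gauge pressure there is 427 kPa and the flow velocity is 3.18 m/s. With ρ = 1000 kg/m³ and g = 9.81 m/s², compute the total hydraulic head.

Pressure head ψ = P/(ρg) = 427×1000 / (1000 × 9.81) = 43.53 m.
Velocity head = v²/(2g) = 3.18² / (2 × 9.81) = 0.515 m.
h = z + ψ + v²/(2g) = 144.81 + 43.53 + 0.515 = 188.85 m.

h ≈ 188.85 m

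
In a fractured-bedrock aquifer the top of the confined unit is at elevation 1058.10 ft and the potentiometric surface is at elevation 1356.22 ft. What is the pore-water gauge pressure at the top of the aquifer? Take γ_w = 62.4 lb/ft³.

Pressure head at the aquifer top: ψ = h − z = 1356.22 − 1058.10 = 298.12 ft.
P = γψ/144 = 62.4 × 298.12 / 144 = 129 psi.

P ≈ 129 psi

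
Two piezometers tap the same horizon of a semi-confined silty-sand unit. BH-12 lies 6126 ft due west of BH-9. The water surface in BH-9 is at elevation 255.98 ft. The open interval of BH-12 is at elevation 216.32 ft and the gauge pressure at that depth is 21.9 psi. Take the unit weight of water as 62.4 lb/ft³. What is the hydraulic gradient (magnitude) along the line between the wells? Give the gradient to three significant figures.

i ≈ 0.00178

Total head at BH-9: h = 255.98 ft (water level in the piezometer is the total head).
Pressure head at BH-12: ψ = 144·P/γ = 144 × 21.9 / 62.4 = 50.54 ft.
Total head at BH-12: h = z + ψ = 216.32 + 50.54 = 266.86 ft.
Head difference: h(BH-9) − h(BH-12) = 255.98 − 266.86 = -10.88 ft.
Hydraulic gradient: i = |Δh| / L = 10.88 / 6126 = 0.00178.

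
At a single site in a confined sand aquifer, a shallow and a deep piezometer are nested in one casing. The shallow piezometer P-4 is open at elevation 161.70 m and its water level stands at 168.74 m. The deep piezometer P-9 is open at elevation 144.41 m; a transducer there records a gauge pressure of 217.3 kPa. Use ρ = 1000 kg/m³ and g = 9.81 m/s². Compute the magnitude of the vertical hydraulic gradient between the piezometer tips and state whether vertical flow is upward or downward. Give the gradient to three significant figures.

|i_v| ≈ 0.126; vertical flow is downward

Total head at P-4: h = 168.74 m (water level in the standpipe).
Pressure head at P-9: ψ = P/(ρg) = 217.3×1000 / (1000 × 9.81) = 22.15 m.
Total head at P-9: h = z + ψ = 144.41 + 22.15 = 166.56 m.
Δh = h(P-4) − h(P-9) = 168.74 − 166.56 = 2.18 m.
Vertical separation Δz = 161.70 − 144.41 = 17.29 m.
|i_v| = |Δh| / Δz = 2.18 / 17.29 = 0.126.
Head is higher in the shallow piezometer, so vertical flow is downward (recharge condition).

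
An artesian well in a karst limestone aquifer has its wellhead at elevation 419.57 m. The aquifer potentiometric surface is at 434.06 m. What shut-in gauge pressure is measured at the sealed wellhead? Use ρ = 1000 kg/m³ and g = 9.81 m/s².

P ≈ 142 kPa

Head above the cap: Δh = 434.06 − 419.57 = 14.49 m.
P = ρgΔh = 1000 × 9.81 × 14.49 = 142147 Pa ≈ 142 kPa.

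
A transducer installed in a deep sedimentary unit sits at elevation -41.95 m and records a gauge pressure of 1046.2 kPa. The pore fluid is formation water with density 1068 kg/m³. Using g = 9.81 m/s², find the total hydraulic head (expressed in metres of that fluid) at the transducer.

h ≈ 57.91 m

ψ = P/(ρg) = 1046.2×1000 / (1068 × 9.81) = 99.86 m.
h = z + ψ = -41.95 + 99.86 = 57.91 m.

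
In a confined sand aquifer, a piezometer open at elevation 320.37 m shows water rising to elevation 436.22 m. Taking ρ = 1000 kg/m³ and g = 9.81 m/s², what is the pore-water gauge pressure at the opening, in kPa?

Pressure head ψ = h − z = 436.22 − 320.37 = 115.85 m.
P = ρgψ = 1000 × 9.81 × 115.85 = 1136488 Pa ≈ 1140 kPa.

P ≈ 1140 kPa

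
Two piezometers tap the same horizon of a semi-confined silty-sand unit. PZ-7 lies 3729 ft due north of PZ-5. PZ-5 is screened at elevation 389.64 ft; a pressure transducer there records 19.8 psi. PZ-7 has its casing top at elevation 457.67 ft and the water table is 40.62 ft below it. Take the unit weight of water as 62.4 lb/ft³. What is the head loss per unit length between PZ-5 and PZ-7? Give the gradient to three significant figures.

i ≈ 0.00490 ft/ft

Pressure head at PZ-5: ψ = 144·P/γ = 144 × 19.8 / 62.4 = 45.69 ft.
Total head at PZ-5: h = z + ψ = 389.64 + 45.69 = 435.33 ft.
Total head at PZ-7: h = 457.67 − 40.62 = 417.05 ft.
Head difference: h(PZ-5) − h(PZ-7) = 435.33 − 417.05 = 18.28 ft.
Hydraulic gradient: i = |Δh| / L = 18.28 / 3729 = 0.00490.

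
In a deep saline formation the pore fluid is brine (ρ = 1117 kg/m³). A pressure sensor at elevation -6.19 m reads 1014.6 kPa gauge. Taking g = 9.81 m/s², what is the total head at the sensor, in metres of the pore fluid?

ψ = P/(ρg) = 1014.6×1000 / (1117 × 9.81) = 92.59 m.
h = z + ψ = -6.19 + 92.59 = 86.40 m.

h ≈ 86.40 m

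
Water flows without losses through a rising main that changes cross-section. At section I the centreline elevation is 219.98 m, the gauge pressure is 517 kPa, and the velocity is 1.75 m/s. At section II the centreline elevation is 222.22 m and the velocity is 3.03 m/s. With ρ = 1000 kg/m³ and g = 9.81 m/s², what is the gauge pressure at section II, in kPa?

P₂ ≈ 492 kPa

Pressure head at I: ψ₁ = P₁/(ρg) = 517×1000 / (1000 × 9.81) = 52.70 m.
Velocity heads: v₁²/2g = 1.75²/19.62 = 0.156 m; v₂²/2g = 3.03²/19.62 = 0.468 m.
Total head H = z₁ + ψ₁ + v₁²/2g = 219.98 + 52.70 + 0.156 = 272.84 m.
ψ₂ = H − z₂ − v₂²/2g = 272.84 − 222.22 − 0.468 = 50.15 m.
P₂ = ρgψ₂ = 1000 × 9.81 × 50.15 ≈ 492 kPa.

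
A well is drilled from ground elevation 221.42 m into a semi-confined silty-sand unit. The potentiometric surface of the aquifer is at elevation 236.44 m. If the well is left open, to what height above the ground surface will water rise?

Water rises to the potentiometric surface, so the rise above ground = 236.44 − 221.42 = 15.02 m.

≈ 15.02 m above ground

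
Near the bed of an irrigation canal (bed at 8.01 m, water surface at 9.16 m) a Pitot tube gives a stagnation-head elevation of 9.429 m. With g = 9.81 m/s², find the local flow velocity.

Near the bed, under hydrostatic conditions, the piezometric head (z + ψ) equals the free-surface elevation, 9.16 m.
Velocity head = total − piezometric = 9.429 − 9.16 = 0.269 m.
v = √(2g·h_v) = √(2 × 9.81 × 0.269) = 2.30 m/s.

v ≈ 2.30 m/s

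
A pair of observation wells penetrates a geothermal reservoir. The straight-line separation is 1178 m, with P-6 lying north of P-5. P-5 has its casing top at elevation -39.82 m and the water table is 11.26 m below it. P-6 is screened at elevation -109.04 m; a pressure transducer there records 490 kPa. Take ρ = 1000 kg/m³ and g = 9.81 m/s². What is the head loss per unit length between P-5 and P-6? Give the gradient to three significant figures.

Total head at P-5: h = -39.82 − 11.26 = -51.08 m.
Pressure head at P-6: ψ = P/(ρg) = 490×1000 / (1000 × 9.81) = 49.95 m.
Total head at P-6: h = z + ψ = -109.04 + 49.95 = -59.09 m.
Head difference: h(P-5) − h(P-6) = -51.08 − (-59.09) = 8.01 m.
Hydraulic gradient: i = |Δh| / L = 8.01 / 1178 = 0.00680.

i ≈ 0.00680 m/m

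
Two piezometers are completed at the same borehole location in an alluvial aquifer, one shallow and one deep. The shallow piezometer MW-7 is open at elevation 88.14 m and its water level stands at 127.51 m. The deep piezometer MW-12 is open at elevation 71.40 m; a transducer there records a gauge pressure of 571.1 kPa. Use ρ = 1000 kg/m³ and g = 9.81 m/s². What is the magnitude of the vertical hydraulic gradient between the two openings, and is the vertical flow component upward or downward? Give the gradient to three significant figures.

|i_v| ≈ 0.126; vertical flow is upward

Total head at MW-7: h = 127.51 m (water level in the standpipe).
Pressure head at MW-12: ψ = P/(ρg) = 571.1×1000 / (1000 × 9.81) = 58.22 m.
Total head at MW-12: h = z + ψ = 71.40 + 58.22 = 129.62 m.
Δh = h(MW-7) − h(MW-12) = 127.51 − 129.62 = -2.11 m.
Vertical separation Δz = 88.14 − 71.40 = 16.74 m.
|i_v| = |Δh| / Δz = 2.11 / 16.74 = 0.126.
Head is higher in the deep piezometer, so vertical flow is upward (discharge condition).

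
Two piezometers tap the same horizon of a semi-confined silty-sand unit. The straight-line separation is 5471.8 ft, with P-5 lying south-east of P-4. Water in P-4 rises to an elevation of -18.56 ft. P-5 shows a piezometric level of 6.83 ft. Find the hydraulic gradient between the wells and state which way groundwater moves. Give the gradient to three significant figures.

Total head at P-4: h = -18.56 ft (water level in the piezometer is the total head).
Total head at P-5: h = 6.83 ft (water level in the piezometer is the total head).
Head difference: h(P-4) − h(P-5) = -18.56 − 6.83 = -25.39 ft.
Hydraulic gradient: i = |Δh| / L = 25.39 / 5471.8 = 0.00464.
Flow is from higher to lower head: from P-5 toward P-4, i.e. toward the north-west.

i ≈ 0.00464; groundwater flows toward the north-west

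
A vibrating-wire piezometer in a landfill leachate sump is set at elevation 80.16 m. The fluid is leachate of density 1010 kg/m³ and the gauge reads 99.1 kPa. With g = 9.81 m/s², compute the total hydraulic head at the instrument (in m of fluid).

h ≈ 90.16 m

ψ = P/(ρg) = 99.1×1000 / (1010 × 9.81) = 10.00 m.
h = z + ψ = 80.16 + 10.00 = 90.16 m.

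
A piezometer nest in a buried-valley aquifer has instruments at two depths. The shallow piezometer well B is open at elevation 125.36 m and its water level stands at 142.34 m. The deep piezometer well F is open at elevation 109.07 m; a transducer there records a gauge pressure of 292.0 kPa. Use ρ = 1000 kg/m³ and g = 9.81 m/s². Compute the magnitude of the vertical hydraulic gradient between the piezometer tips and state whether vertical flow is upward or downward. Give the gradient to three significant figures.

Total head at well B: h = 142.34 m (water level in the standpipe).
Pressure head at well F: ψ = P/(ρg) = 292.0×1000 / (1000 × 9.81) = 29.77 m.
Total head at well F: h = z + ψ = 109.07 + 29.77 = 138.84 m.
Δh = h(well B) − h(well F) = 142.34 − 138.84 = 3.50 m.
Vertical separation Δz = 125.36 − 109.07 = 16.29 m.
|i_v| = |Δh| / Δz = 3.50 / 16.29 = 0.215.
Head is higher in the shallow piezometer, so vertical flow is downward (recharge condition).

|i_v| ≈ 0.215; vertical flow is downward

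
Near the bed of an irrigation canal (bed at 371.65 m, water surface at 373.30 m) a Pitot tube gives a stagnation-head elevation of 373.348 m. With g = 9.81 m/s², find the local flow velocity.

v ≈ 0.970 m/s

Near the bed, under hydrostatic conditions, the piezometric head (z + ψ) equals the free-surface elevation, 373.30 m.
Velocity head = total − piezometric = 373.348 − 373.30 = 0.048 m.
v = √(2g·h_v) = √(2 × 9.81 × 0.048) = 0.970 m/s.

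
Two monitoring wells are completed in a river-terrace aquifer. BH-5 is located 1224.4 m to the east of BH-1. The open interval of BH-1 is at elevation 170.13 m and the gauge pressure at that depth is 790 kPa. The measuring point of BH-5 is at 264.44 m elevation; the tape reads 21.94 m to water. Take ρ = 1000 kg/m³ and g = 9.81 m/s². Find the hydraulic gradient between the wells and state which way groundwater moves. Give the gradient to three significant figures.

i ≈ 0.00666; groundwater flows toward the east

Pressure head at BH-1: ψ = P/(ρg) = 790×1000 / (1000 × 9.81) = 80.53 m.
Total head at BH-1: h = z + ψ = 170.13 + 80.53 = 250.66 m.
Total head at BH-5: h = 264.44 − 21.94 = 242.50 m.
Head difference: h(BH-1) − h(BH-5) = 250.66 − 242.50 = 8.16 m.
Hydraulic gradient: i = |Δh| / L = 8.16 / 1224.4 = 0.00666.
Flow is from higher to lower head: from BH-1 toward BH-5, i.e. toward the east.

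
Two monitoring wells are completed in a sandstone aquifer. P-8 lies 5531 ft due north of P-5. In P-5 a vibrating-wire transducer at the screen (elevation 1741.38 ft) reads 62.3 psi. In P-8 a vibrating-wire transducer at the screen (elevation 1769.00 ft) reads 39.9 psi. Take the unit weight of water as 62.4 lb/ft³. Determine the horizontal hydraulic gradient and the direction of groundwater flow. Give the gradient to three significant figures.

Pressure head at P-5: ψ = 144·P/γ = 144 × 62.3 / 62.4 = 143.77 ft.
Total head at P-5: h = z + ψ = 1741.38 + 143.77 = 1885.15 ft.
Pressure head at P-8: ψ = 144·P/γ = 144 × 39.9 / 62.4 = 92.08 ft.
Total head at P-8: h = z + ψ = 1769.00 + 92.08 = 1861.08 ft.
Head difference: h(P-5) − h(P-8) = 1885.15 − 1861.08 = 24.07 ft.
Hydraulic gradient: i = |Δh| / L = 24.07 / 5531 = 0.00435.
Flow is from higher to lower head: from P-5 toward P-8, i.e. toward the north.

i ≈ 0.00435; groundwater flows toward the north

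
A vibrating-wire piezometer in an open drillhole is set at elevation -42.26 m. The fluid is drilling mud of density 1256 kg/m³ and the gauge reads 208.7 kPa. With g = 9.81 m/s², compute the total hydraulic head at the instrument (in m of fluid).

ψ = P/(ρg) = 208.7×1000 / (1256 × 9.81) = 16.94 m.
h = z + ψ = -42.26 + 16.94 = -25.32 m.

h ≈ -25.32 m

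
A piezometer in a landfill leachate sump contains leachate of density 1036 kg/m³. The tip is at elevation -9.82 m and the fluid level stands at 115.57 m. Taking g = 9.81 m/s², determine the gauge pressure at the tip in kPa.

P ≈ 1270 kPa

Pressure head ψ = h − z = 115.57 − (-9.82) = 125.39 m.
P = ρgψ = 1036 × 9.81 × 125.39 = 1274359 Pa ≈ 1270 kPa.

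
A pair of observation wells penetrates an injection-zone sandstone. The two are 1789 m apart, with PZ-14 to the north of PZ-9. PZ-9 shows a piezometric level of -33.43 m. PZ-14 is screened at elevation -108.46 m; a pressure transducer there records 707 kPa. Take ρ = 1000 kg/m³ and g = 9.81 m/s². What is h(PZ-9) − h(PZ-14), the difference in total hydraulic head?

Total head at PZ-9: h = -33.43 m (water level in the piezometer is the total head).
Pressure head at PZ-14: ψ = P/(ρg) = 707×1000 / (1000 × 9.81) = 72.07 m.
Total head at PZ-14: h = z + ψ = -108.46 + 72.07 = -36.39 m.
Head difference: h(PZ-9) − h(PZ-14) = -33.43 − (-36.39) = 2.96 m.

Δh ≈ 2.96 m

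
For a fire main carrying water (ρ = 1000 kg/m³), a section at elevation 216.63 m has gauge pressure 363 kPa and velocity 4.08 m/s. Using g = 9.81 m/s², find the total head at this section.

h ≈ 254.48 m

Pressure head ψ = P/(ρg) = 363×1000 / (1000 × 9.81) = 37.00 m.
Velocity head = v²/(2g) = 4.08² / (2 × 9.81) = 0.848 m.
h = z + ψ + v²/(2g) = 216.63 + 37.00 + 0.848 = 254.48 m.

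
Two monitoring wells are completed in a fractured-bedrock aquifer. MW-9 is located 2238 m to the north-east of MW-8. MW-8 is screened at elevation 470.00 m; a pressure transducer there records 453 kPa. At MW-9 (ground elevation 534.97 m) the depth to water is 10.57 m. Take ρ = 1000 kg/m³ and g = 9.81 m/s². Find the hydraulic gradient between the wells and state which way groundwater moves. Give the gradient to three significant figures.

Pressure head at MW-8: ψ = P/(ρg) = 453×1000 / (1000 × 9.81) = 46.18 m.
Total head at MW-8: h = z + ψ = 470.00 + 46.18 = 516.18 m.
Total head at MW-9: h = 534.97 − 10.57 = 524.40 m.
Head difference: h(MW-8) − h(MW-9) = 516.18 − 524.40 = -8.22 m.
Hydraulic gradient: i = |Δh| / L = 8.22 / 2238 = 0.00367.
Flow is from higher to lower head: from MW-9 toward MW-8, i.e. toward the south-west.

i ≈ 0.00367; groundwater flows toward the south-west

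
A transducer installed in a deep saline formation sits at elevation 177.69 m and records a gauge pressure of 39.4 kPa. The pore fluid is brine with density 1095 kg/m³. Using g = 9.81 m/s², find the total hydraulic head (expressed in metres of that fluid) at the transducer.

ψ = P/(ρg) = 39.4×1000 / (1095 × 9.81) = 3.67 m.
h = z + ψ = 177.69 + 3.67 = 181.36 m.

h ≈ 181.36 m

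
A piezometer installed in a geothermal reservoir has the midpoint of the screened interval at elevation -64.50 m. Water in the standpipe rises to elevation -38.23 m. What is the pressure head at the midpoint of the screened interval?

Total head h = -38.23 m (the water-surface elevation in the piezometer).
Pressure head ψ = h − z = -38.23 − (-64.50) = 26.27 m.

ψ ≈ 26.27 m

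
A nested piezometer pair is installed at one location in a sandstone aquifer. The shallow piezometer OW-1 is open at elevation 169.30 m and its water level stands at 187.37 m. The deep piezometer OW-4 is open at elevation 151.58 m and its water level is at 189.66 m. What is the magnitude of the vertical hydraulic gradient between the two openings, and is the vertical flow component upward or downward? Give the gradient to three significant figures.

|i_v| ≈ 0.129; vertical flow is upward

Total head at OW-1: h = 187.37 m (water level in the standpipe).
Total head at OW-4: h = 189.66 m.
Δh = h(OW-1) − h(OW-4) = 187.37 − 189.66 = -2.29 m.
Vertical separation Δz = 169.30 − 151.58 = 17.72 m.
|i_v| = |Δh| / Δz = 2.29 / 17.72 = 0.129.
Head is higher in the deep piezometer, so vertical flow is upward (discharge condition).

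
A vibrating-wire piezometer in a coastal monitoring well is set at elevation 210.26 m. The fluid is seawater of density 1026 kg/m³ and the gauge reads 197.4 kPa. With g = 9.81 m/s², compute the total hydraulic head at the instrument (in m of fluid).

h ≈ 229.87 m

ψ = P/(ρg) = 197.4×1000 / (1026 × 9.81) = 19.61 m.
h = z + ψ = 210.26 + 19.61 = 229.87 m.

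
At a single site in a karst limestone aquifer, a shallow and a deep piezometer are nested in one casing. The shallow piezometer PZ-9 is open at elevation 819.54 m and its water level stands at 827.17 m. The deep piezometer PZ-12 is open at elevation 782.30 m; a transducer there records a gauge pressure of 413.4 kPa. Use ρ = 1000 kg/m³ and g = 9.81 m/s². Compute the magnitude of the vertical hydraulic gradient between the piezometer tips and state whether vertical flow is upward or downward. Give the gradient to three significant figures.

|i_v| ≈ 0.0733; vertical flow is downward

Total head at PZ-9: h = 827.17 m (water level in the standpipe).
Pressure head at PZ-12: ψ = P/(ρg) = 413.4×1000 / (1000 × 9.81) = 42.14 m.
Total head at PZ-12: h = z + ψ = 782.30 + 42.14 = 824.44 m.
Δh = h(PZ-9) − h(PZ-12) = 827.17 − 824.44 = 2.73 m.
Vertical separation Δz = 819.54 − 782.30 = 37.24 m.
|i_v| = |Δh| / Δz = 2.73 / 37.24 = 0.0733.
Head is higher in the shallow piezometer, so vertical flow is downward (recharge condition).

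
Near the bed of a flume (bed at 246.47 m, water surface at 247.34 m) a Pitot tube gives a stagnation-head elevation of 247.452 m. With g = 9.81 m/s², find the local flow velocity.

Near the bed, under hydrostatic conditions, the piezometric head (z + ψ) equals the free-surface elevation, 247.34 m.
Velocity head = total − piezometric = 247.452 − 247.34 = 0.112 m.
v = √(2g·h_v) = √(2 × 9.81 × 0.112) = 1.48 m/s.

v ≈ 1.48 m/s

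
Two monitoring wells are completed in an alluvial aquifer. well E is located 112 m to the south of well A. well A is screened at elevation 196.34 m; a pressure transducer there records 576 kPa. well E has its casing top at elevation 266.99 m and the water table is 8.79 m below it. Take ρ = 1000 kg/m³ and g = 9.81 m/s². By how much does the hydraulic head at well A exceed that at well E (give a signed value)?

Pressure head at well A: ψ = P/(ρg) = 576×1000 / (1000 × 9.81) = 58.72 m.
Total head at well A: h = z + ψ = 196.34 + 58.72 = 255.06 m.
Total head at well E: h = 266.99 − 8.79 = 258.20 m.
Head difference: h(well A) − h(well E) = 255.06 − 258.20 = -3.14 m.

Δh ≈ -3.14 m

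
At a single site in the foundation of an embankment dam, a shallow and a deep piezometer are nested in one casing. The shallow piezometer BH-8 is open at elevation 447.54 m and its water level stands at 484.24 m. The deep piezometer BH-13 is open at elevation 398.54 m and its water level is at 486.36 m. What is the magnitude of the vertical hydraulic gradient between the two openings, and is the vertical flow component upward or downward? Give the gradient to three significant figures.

Total head at BH-8: h = 484.24 m (water level in the standpipe).
Total head at BH-13: h = 486.36 m.
Δh = h(BH-8) − h(BH-13) = 484.24 − 486.36 = -2.12 m.
Vertical separation Δz = 447.54 − 398.54 = 49.00 m.
|i_v| = |Δh| / Δz = 2.12 / 49.00 = 0.0433.
Head is higher in the deep piezometer, so vertical flow is upward (discharge condition).

|i_v| ≈ 0.0433; vertical flow is upward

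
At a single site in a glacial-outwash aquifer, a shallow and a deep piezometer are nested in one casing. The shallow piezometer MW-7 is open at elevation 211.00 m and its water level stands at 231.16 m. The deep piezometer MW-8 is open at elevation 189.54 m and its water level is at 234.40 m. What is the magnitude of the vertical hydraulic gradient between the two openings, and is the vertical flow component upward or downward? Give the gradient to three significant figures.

|i_v| ≈ 0.151; vertical flow is upward

Total head at MW-7: h = 231.16 m (water level in the standpipe).
Total head at MW-8: h = 234.40 m.
Δh = h(MW-7) − h(MW-8) = 231.16 − 234.40 = -3.24 m.
Vertical separation Δz = 211.00 − 189.54 = 21.46 m.
|i_v| = |Δh| / Δz = 3.24 / 21.46 = 0.151.
Head is higher in the deep piezometer, so vertical flow is upward (discharge condition).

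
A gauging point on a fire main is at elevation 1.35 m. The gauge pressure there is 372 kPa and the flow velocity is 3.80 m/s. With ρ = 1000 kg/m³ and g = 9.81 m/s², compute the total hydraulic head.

Pressure head ψ = P/(ρg) = 372×1000 / (1000 × 9.81) = 37.92 m.
Velocity head = v²/(2g) = 3.80² / (2 × 9.81) = 0.736 m.
h = z + ψ + v²/(2g) = 1.35 + 37.92 + 0.736 = 40.01 m.

h ≈ 40.01 m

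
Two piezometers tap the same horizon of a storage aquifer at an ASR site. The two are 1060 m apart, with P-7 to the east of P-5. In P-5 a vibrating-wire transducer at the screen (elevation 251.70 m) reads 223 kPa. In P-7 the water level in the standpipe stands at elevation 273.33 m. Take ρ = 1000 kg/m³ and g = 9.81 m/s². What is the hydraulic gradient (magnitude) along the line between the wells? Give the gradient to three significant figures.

Pressure head at P-5: ψ = P/(ρg) = 223×1000 / (1000 × 9.81) = 22.73 m.
Total head at P-5: h = z + ψ = 251.70 + 22.73 = 274.43 m.
Total head at P-7: h = 273.33 m (water level in the piezometer is the total head).
Head difference: h(P-5) − h(P-7) = 274.43 − 273.33 = 1.10 m.
Hydraulic gradient: i = |Δh| / L = 1.10 / 1060 = 0.00104.

i ≈ 0.00104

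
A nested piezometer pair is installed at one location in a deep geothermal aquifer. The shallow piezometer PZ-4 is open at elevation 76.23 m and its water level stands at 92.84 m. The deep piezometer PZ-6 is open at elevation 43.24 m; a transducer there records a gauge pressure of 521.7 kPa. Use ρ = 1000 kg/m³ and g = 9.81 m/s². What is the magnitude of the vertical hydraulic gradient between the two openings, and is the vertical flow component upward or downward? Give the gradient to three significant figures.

|i_v| ≈ 0.109; vertical flow is upward

Total head at PZ-4: h = 92.84 m (water level in the standpipe).
Pressure head at PZ-6: ψ = P/(ρg) = 521.7×1000 / (1000 × 9.81) = 53.18 m.
Total head at PZ-6: h = z + ψ = 43.24 + 53.18 = 96.42 m.
Δh = h(PZ-4) − h(PZ-6) = 92.84 − 96.42 = -3.58 m.
Vertical separation Δz = 76.23 − 43.24 = 32.99 m.
|i_v| = |Δh| / Δz = 3.58 / 32.99 = 0.109.
Head is higher in the deep piezometer, so vertical flow is upward (discharge condition).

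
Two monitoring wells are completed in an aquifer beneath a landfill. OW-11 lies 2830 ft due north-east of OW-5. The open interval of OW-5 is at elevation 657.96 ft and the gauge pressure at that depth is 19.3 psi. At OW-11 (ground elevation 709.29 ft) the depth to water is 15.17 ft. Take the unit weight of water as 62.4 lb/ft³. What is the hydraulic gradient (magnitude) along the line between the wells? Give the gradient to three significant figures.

i ≈ 0.00296

Pressure head at OW-5: ψ = 144·P/γ = 144 × 19.3 / 62.4 = 44.54 ft.
Total head at OW-5: h = z + ψ = 657.96 + 44.54 = 702.50 ft.
Total head at OW-11: h = 709.29 − 15.17 = 694.12 ft.
Head difference: h(OW-5) − h(OW-11) = 702.50 − 694.12 = 8.38 ft.
Hydraulic gradient: i = |Δh| / L = 8.38 / 2830 = 0.00296.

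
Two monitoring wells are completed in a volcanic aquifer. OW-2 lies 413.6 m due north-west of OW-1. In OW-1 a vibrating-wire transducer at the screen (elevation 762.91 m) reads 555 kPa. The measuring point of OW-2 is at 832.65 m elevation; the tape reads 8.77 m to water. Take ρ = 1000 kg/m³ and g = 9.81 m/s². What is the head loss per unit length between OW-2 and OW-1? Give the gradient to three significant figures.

i ≈ 0.0106 m/m

Pressure head at OW-1: ψ = P/(ρg) = 555×1000 / (1000 × 9.81) = 56.57 m.
Total head at OW-1: h = z + ψ = 762.91 + 56.57 = 819.48 m.
Total head at OW-2: h = 832.65 − 8.77 = 823.88 m.
Head difference: h(OW-1) − h(OW-2) = 819.48 − 823.88 = -4.40 m.
Hydraulic gradient: i = |Δh| / L = 4.40 / 413.6 = 0.0106.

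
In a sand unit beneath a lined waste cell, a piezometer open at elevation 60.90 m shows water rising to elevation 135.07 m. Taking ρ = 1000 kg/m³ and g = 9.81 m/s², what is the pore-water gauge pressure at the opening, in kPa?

P ≈ 728 kPa

Pressure head ψ = h − z = 135.07 − 60.90 = 74.17 m.
P = ρgψ = 1000 × 9.81 × 74.17 = 727608 Pa ≈ 728 kPa.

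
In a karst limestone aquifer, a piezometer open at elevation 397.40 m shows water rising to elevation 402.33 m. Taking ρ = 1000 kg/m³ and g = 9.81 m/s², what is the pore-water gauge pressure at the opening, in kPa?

Pressure head ψ = h − z = 402.33 − 397.40 = 4.93 m.
P = ρgψ = 1000 × 9.81 × 4.93 = 48363 Pa ≈ 48.4 kPa.

P ≈ 48.4 kPa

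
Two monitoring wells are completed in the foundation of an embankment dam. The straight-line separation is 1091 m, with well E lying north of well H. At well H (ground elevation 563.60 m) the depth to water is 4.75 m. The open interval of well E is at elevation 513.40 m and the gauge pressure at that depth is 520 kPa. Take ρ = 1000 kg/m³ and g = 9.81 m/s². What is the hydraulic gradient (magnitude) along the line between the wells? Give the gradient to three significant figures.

Total head at well H: h = 563.60 − 4.75 = 558.85 m.
Pressure head at well E: ψ = P/(ρg) = 520×1000 / (1000 × 9.81) = 53.01 m.
Total head at well E: h = z + ψ = 513.40 + 53.01 = 566.41 m.
Head difference: h(well H) − h(well E) = 558.85 − 566.41 = -7.56 m.
Hydraulic gradient: i = |Δh| / L = 7.56 / 1091 = 0.00693.

i ≈ 0.00693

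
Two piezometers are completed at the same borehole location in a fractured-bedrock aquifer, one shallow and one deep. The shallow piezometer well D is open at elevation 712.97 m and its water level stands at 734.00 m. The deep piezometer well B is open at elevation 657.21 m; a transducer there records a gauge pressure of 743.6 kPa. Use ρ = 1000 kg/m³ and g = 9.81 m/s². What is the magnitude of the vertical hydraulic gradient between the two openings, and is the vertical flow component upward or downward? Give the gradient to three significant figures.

Total head at well D: h = 734.00 m (water level in the standpipe).
Pressure head at well B: ψ = P/(ρg) = 743.6×1000 / (1000 × 9.81) = 75.80 m.
Total head at well B: h = z + ψ = 657.21 + 75.80 = 733.01 m.
Δh = h(well D) − h(well B) = 734.00 − 733.01 = 0.99 m.
Vertical separation Δz = 712.97 − 657.21 = 55.76 m.
|i_v| = |Δh| / Δz = 0.99 / 55.76 = 0.0178.
Head is higher in the shallow piezometer, so vertical flow is downward (recharge condition).

|i_v| ≈ 0.0178; vertical flow is downward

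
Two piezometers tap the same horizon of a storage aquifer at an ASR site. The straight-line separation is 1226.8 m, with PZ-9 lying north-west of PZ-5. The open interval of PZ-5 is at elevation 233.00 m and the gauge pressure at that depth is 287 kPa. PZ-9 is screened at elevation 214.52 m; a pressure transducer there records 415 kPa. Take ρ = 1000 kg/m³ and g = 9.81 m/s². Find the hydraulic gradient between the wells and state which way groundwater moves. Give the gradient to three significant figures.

i ≈ 0.00443; groundwater flows toward the north-west

Pressure head at PZ-5: ψ = P/(ρg) = 287×1000 / (1000 × 9.81) = 29.26 m.
Total head at PZ-5: h = z + ψ = 233.00 + 29.26 = 262.26 m.
Pressure head at PZ-9: ψ = P/(ρg) = 415×1000 / (1000 × 9.81) = 42.30 m.
Total head at PZ-9: h = z + ψ = 214.52 + 42.30 = 256.82 m.
Head difference: h(PZ-5) − h(PZ-9) = 262.26 − 256.82 = 5.44 m.
Hydraulic gradient: i = |Δh| / L = 5.44 / 1226.8 = 0.00443.
Flow is from higher to lower head: from PZ-5 toward PZ-9, i.e. toward the north-west.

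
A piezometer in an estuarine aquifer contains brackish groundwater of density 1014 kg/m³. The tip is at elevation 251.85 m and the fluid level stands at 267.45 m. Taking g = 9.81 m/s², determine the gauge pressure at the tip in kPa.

Pressure head ψ = h − z = 267.45 − 251.85 = 15.60 m.
P = ρgψ = 1014 × 9.81 × 15.60 = 155179 Pa ≈ 155 kPa.

P ≈ 155 kPa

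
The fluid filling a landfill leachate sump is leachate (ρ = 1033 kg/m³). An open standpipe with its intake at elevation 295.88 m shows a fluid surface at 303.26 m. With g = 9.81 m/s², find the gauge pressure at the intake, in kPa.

Pressure head ψ = h − z = 303.26 − 295.88 = 7.38 m.
P = ρgψ = 1033 × 9.81 × 7.38 = 74787 Pa ≈ 74.8 kPa.

P ≈ 74.8 kPa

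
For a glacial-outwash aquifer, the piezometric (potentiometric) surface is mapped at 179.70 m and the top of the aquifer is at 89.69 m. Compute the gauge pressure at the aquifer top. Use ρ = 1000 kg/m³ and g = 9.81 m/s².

Pressure head at the aquifer top: ψ = h − z = 179.70 − 89.69 = 90.01 m.
P = ρgψ = 1000 × 9.81 × 90.01 = 882998 Pa ≈ 883 kPa.

P ≈ 883 kPa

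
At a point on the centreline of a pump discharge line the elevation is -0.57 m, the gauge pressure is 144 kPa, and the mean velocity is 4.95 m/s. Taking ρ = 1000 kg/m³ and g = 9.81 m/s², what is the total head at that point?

Pressure head ψ = P/(ρg) = 144×1000 / (1000 × 9.81) = 14.68 m.
Velocity head = v²/(2g) = 4.95² / (2 × 9.81) = 1.249 m.
h = z + ψ + v²/(2g) = -0.57 + 14.68 + 1.249 = 15.36 m.

h ≈ 15.36 m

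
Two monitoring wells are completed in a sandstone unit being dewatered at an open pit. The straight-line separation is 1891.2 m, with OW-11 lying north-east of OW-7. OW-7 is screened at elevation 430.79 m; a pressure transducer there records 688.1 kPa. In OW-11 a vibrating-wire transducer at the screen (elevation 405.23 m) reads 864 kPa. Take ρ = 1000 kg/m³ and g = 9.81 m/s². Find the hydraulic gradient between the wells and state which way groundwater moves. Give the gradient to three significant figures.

i ≈ 0.00403; groundwater flows toward the north-east

Pressure head at OW-7: ψ = P/(ρg) = 688.1×1000 / (1000 × 9.81) = 70.14 m.
Total head at OW-7: h = z + ψ = 430.79 + 70.14 = 500.93 m.
Pressure head at OW-11: ψ = P/(ρg) = 864×1000 / (1000 × 9.81) = 88.07 m.
Total head at OW-11: h = z + ψ = 405.23 + 88.07 = 493.30 m.
Head difference: h(OW-7) − h(OW-11) = 500.93 − 493.30 = 7.63 m.
Hydraulic gradient: i = |Δh| / L = 7.63 / 1891.2 = 0.00403.
Flow is from higher to lower head: from OW-7 toward OW-11, i.e. toward the north-east.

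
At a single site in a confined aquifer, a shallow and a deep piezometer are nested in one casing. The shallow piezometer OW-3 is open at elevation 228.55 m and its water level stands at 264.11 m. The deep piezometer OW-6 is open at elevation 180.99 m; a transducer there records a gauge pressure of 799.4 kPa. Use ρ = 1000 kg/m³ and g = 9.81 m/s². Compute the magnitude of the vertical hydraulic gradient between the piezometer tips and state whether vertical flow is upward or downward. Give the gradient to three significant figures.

|i_v| ≈ 0.0343; vertical flow is downward

Total head at OW-3: h = 264.11 m (water level in the standpipe).
Pressure head at OW-6: ψ = P/(ρg) = 799.4×1000 / (1000 × 9.81) = 81.49 m.
Total head at OW-6: h = z + ψ = 180.99 + 81.49 = 262.48 m.
Δh = h(OW-3) − h(OW-6) = 264.11 − 262.48 = 1.63 m.
Vertical separation Δz = 228.55 − 180.99 = 47.56 m.
|i_v| = |Δh| / Δz = 1.63 / 47.56 = 0.0343.
Head is higher in the shallow piezometer, so vertical flow is downward (recharge condition).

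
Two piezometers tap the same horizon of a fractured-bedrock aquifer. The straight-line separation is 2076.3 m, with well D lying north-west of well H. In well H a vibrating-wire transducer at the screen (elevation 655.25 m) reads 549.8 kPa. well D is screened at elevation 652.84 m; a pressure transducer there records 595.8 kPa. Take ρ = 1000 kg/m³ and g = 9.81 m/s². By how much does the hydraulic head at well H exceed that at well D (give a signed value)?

Δh ≈ -2.28 m

Pressure head at well H: ψ = P/(ρg) = 549.8×1000 / (1000 × 9.81) = 56.04 m.
Total head at well H: h = z + ψ = 655.25 + 56.04 = 711.29 m.
Pressure head at well D: ψ = P/(ρg) = 595.8×1000 / (1000 × 9.81) = 60.73 m.
Total head at well D: h = z + ψ = 652.84 + 60.73 = 713.57 m.
Head difference: h(well H) − h(well D) = 711.29 − 713.57 = -2.28 m.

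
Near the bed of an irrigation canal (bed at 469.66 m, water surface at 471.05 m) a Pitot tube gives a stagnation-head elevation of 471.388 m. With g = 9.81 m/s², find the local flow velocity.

Near the bed, under hydrostatic conditions, the piezometric head (z + ψ) equals the free-surface elevation, 471.05 m.
Velocity head = total − piezometric = 471.388 − 471.05 = 0.338 m.
v = √(2g·h_v) = √(2 × 9.81 × 0.338) = 2.58 m/s.

v ≈ 2.58 m/s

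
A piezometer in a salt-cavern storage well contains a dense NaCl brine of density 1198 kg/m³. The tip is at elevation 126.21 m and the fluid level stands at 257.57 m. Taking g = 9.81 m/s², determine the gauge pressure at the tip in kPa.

Pressure head ψ = h − z = 257.57 − 126.21 = 131.36 m.
P = ρgψ = 1198 × 9.81 × 131.36 = 1543793 Pa ≈ 1540 kPa.

P ≈ 1540 kPa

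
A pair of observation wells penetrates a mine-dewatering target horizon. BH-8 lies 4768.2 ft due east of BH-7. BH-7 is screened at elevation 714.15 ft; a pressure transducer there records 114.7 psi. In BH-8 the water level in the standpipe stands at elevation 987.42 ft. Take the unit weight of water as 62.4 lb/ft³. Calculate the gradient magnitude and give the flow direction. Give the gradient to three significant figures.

Pressure head at BH-7: ψ = 144·P/γ = 144 × 114.7 / 62.4 = 264.69 ft.
Total head at BH-7: h = z + ψ = 714.15 + 264.69 = 978.84 ft.
Total head at BH-8: h = 987.42 ft (water level in the piezometer is the total head).
Head difference: h(BH-7) − h(BH-8) = 978.84 − 987.42 = -8.58 ft.
Hydraulic gradient: i = |Δh| / L = 8.58 / 4768.2 = 0.00180.
Flow is from higher to lower head: from BH-8 toward BH-7, i.e. toward the west.

i ≈ 0.00180; groundwater flows toward the west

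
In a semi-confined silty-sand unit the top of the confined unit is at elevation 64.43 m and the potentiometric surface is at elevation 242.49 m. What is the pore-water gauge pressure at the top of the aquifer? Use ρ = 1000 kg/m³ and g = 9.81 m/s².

Pressure head at the aquifer top: ψ = h − z = 242.49 − 64.43 = 178.06 m.
P = ρgψ = 1000 × 9.81 × 178.06 = 1746769 Pa ≈ 1750 kPa.

P ≈ 1750 kPa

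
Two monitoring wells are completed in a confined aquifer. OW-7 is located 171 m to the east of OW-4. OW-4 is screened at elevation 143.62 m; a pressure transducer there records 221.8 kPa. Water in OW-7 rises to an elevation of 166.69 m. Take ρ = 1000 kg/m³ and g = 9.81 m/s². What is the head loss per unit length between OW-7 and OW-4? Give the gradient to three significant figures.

i ≈ 0.00269 m/m

Pressure head at OW-4: ψ = P/(ρg) = 221.8×1000 / (1000 × 9.81) = 22.61 m.
Total head at OW-4: h = z + ψ = 143.62 + 22.61 = 166.23 m.
Total head at OW-7: h = 166.69 m (water level in the piezometer is the total head).
Head difference: h(OW-4) − h(OW-7) = 166.23 − 166.69 = -0.46 m.
Hydraulic gradient: i = |Δh| / L = 0.46 / 171 = 0.00269.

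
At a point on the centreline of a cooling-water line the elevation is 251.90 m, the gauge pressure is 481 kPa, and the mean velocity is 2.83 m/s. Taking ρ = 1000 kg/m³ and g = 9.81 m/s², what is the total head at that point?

Pressure head ψ = P/(ρg) = 481×1000 / (1000 × 9.81) = 49.03 m.
Velocity head = v²/(2g) = 2.83² / (2 × 9.81) = 0.408 m.
h = z + ψ + v²/(2g) = 251.90 + 49.03 + 0.408 = 301.34 m.

h ≈ 301.34 m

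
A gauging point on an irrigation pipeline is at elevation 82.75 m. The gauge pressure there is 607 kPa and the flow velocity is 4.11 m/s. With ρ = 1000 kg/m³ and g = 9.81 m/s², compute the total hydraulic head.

Pressure head ψ = P/(ρg) = 607×1000 / (1000 × 9.81) = 61.88 m.
Velocity head = v²/(2g) = 4.11² / (2 × 9.81) = 0.861 m.
h = z + ψ + v²/(2g) = 82.75 + 61.88 + 0.861 = 145.49 m.

h ≈ 145.49 m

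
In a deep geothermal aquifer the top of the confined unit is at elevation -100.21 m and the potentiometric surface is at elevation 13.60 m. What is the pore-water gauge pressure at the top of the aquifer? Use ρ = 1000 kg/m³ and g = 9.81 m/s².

P ≈ 1120 kPa

Pressure head at the aquifer top: ψ = h − z = 13.60 − (-100.21) = 113.81 m.
P = ρgψ = 1000 × 9.81 × 113.81 = 1116476 Pa ≈ 1120 kPa.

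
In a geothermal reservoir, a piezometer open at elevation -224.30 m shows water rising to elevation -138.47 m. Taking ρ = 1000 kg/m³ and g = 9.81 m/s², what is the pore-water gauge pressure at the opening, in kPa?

P ≈ 842 kPa

Pressure head ψ = h − z = -138.47 − (-224.30) = 85.83 m.
P = ρgψ = 1000 × 9.81 × 85.83 = 841992 Pa ≈ 842 kPa.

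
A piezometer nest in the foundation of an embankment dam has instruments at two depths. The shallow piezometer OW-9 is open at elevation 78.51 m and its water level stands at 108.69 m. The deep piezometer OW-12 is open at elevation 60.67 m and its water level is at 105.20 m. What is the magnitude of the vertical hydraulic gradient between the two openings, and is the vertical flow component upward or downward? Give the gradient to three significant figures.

|i_v| ≈ 0.196; vertical flow is downward

Total head at OW-9: h = 108.69 m (water level in the standpipe).
Total head at OW-12: h = 105.20 m.
Δh = h(OW-9) − h(OW-12) = 108.69 − 105.20 = 3.49 m.
Vertical separation Δz = 78.51 − 60.67 = 17.84 m.
|i_v| = |Δh| / Δz = 3.49 / 17.84 = 0.196.
Head is higher in the shallow piezometer, so vertical flow is downward (recharge condition).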